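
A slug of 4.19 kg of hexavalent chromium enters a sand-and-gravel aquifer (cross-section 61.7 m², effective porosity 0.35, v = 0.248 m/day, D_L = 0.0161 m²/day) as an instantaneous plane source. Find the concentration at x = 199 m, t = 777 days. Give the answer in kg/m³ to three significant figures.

0.00699 kg/m³

For an instantaneous plane source, C(x,t) = M/(n_e·A·√(4πDt)) · exp(−(x−vt)²/(4Dt)), with n_e·A the pore (flow) area.
Plume center vt = 0.248 × 777 = 192.696 m, so the well at 199 m is 6.304 m downgradient of the peak.
√(4πDt) = 12.54 m, giving peak height M/(n_e·A·√(4πDt)) = 4.19/(0.35 × 61.7 × 12.54) = 0.01547 kg/m³.
(x−vt)²/(4Dt) = (6.304)²/(4 × 0.0161 × 777) = 0.7942; exp(−0.7942) = 0.4519.
C = 0.01547 × 0.4519 = 0.00699 kg/m³.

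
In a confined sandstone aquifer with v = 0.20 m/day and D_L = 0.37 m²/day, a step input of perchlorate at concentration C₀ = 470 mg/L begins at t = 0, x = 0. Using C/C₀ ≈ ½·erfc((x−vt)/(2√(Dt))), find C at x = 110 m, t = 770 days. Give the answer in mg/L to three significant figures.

455 mg/L

For a continuous step input, C/C₀ ≈ ½·erfc((x−vt)/(2√(Dt))).
vt = 0.20 × 770 = 154 m and 2√(Dt) = 2√(0.37 × 770) = 33.76 m.
Argument (x−vt)/(2√(Dt)) = (110 − 154)/33.76 = -1.303; ½·erfc(-1.303) = 0.9673.
C = 470 × 0.9673 = 455 mg/L.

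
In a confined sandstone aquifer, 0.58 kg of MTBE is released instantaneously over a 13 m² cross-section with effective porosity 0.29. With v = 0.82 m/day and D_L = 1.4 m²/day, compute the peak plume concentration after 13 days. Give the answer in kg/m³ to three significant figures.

The peak of an instantaneous 1D plume sits at x = vt; there the Gaussian factor is 1 and C_max = M/(n_e·A·√(4πDt)), where n_e·A is the pore area the mass is dissolved in.
√(4πDt) = √(4π × 1.4 × 13) = 15.12 m, so C_max = 0.58/(0.29 × 13 × 15.12) = 0.0102 kg/m³.

0.0102 kg/m³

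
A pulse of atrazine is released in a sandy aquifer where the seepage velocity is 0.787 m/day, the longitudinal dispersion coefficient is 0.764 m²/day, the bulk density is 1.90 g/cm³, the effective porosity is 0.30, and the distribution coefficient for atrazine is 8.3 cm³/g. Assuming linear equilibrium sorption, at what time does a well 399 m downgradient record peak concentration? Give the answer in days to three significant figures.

27100 days

Retardation factor R = 1 + ρ_b·K_d/n = 1 + 1.90 × 8.3/0.30 = 53.57.
Sorption retards both mechanisms: v_R = v/R = 0.01469 m/day, D_R = D/R = 0.01426 m²/day.
Peak time from v_R²t² + 2D_R t − x² = 0: t = (√(D_R² + v_R²x²) − D_R)/v_R².
√(D_R² + v_R²x²) = √(0.01426² + 0.01469² × 399²) = 5.861; v_R² = 0.0002158.
t = (5.861 − 0.01426)/0.0002158 = 27100 days.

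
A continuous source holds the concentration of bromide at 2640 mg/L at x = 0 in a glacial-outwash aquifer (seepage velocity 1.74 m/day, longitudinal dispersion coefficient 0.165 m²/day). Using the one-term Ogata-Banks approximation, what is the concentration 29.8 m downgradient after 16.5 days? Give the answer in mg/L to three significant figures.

845 mg/L

For a continuous step input, C/C₀ ≈ ½·erfc((x−vt)/(2√(Dt))).
vt = 1.74 × 16.5 = 28.71 m and 2√(Dt) = 2√(0.165 × 16.5) = 3.300 m.
Argument (x−vt)/(2√(Dt)) = (29.8 − 28.71)/3.300 = 0.3303; ½·erfc(0.3303) = 0.3202.
C = 2640 × 0.3202 = 845 mg/L.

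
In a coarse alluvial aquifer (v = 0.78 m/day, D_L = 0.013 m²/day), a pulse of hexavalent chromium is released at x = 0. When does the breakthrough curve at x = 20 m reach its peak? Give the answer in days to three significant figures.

For the 1D instantaneous-source solution, setting ∂C/∂t = 0 at fixed x gives v²t² + 2Dt − x² = 0, so t = (√(D² + v²x²) − D)/v².
√(D² + v²x²) = √(0.013² + 0.78² × 20²) = 15.60; v² = 0.6084.
t = (15.60 − 0.013)/0.6084 = 25.6 days (vs. the pure-advection estimate x/v = 25.6 d).

25.6 days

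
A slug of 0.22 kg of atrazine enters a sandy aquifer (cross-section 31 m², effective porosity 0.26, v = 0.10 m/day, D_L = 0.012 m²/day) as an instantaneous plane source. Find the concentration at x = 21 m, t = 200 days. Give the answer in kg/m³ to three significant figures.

0.00448 kg/m³

For an instantaneous plane source, C(x,t) = M/(n_e·A·√(4πDt)) · exp(−(x−vt)²/(4Dt)), with n_e·A the pore (flow) area.
Plume center vt = 0.10 × 200 = 20 m, so the well at 21 m is 1 m downgradient of the peak.
√(4πDt) = 5.492 m, giving peak height M/(n_e·A·√(4πDt)) = 0.22/(0.26 × 31 × 5.492) = 0.004970 kg/m³.
(x−vt)²/(4Dt) = (1)²/(4 × 0.012 × 200) = 0.1042; exp(−0.1042) = 0.9010.
C = 0.004970 × 0.9010 = 0.00448 kg/m³.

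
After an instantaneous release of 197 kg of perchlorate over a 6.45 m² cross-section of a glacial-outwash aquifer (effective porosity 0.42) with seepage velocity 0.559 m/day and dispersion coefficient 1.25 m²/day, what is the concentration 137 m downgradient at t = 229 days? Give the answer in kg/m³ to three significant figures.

For an instantaneous plane source, C(x,t) = M/(n_e·A·√(4πDt)) · exp(−(x−vt)²/(4Dt)), with n_e·A the pore (flow) area.
Plume center vt = 0.559 × 229 = 128.011 m, so the well at 137 m is 8.989 m downgradient of the peak.
√(4πDt) = 59.98 m, giving peak height M/(n_e·A·√(4πDt)) = 197/(0.42 × 6.45 × 59.98) = 1.212 kg/m³.
(x−vt)²/(4Dt) = (8.989)²/(4 × 1.25 × 229) = 0.07057; exp(−0.07057) = 0.9319.
C = 1.212 × 0.9319 = 1.13 kg/m³.

1.13 kg/m³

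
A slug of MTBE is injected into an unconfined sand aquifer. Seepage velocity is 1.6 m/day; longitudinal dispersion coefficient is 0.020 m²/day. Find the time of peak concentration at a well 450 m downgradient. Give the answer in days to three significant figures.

281 days

For the 1D instantaneous-source solution, setting ∂C/∂t = 0 at fixed x gives v²t² + 2Dt − x² = 0, so t = (√(D² + v²x²) − D)/v².
√(D² + v²x²) = √(0.020² + 1.6² × 450²) = 720.0; v² = 2.56.
t = (720.0 − 0.020)/2.56 = 281 days (vs. the pure-advection estimate x/v = 281 d).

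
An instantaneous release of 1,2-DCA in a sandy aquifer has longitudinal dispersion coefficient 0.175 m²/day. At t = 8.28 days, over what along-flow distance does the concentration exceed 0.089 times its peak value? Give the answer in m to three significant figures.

The plume is Gaussian with σ = √(2Dt) = √(2 × 0.175 × 8.28) = 1.702 m.
C/C_peak = exp(−Δx²/(2σ²)) = 0.089 ⇒ Δx = σ·√(−2 ln 0.089) = 1.702 × 2.200 = 3.744 m.
Width = 2Δx = 7.49 m.

7.49 m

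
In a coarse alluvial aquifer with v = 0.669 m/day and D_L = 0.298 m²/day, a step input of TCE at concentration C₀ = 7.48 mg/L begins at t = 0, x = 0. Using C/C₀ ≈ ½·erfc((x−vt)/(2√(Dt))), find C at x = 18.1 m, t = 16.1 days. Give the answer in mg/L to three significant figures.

0.0673 mg/L

For a continuous step input, C/C₀ ≈ ½·erfc((x−vt)/(2√(Dt))).
vt = 0.669 × 16.1 = 10.7709 m and 2√(Dt) = 2√(0.298 × 16.1) = 4.381 m.
Argument (x−vt)/(2√(Dt)) = (18.1 − 10.7709)/4.381 = 1.673; ½·erfc(1.673) = 0.008991.
C = 7.48 × 0.008991 = 0.0673 mg/L.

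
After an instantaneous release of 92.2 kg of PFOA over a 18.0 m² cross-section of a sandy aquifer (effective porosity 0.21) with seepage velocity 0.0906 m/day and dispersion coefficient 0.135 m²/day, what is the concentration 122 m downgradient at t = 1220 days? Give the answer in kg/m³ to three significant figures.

For an instantaneous plane source, C(x,t) = M/(n_e·A·√(4πDt)) · exp(−(x−vt)²/(4Dt)), with n_e·A the pore (flow) area.
Plume center vt = 0.0906 × 1220 = 110.532 m, so the well at 122 m is 11.468 m downgradient of the peak.
√(4πDt) = 45.49 m, giving peak height M/(n_e·A·√(4πDt)) = 92.2/(0.21 × 18.0 × 45.49) = 0.5362 kg/m³.
(x−vt)²/(4Dt) = (11.468)²/(4 × 0.135 × 1220) = 0.1996; exp(−0.1996) = 0.8191.
C = 0.5362 × 0.8191 = 0.439 kg/m³.

0.439 kg/m³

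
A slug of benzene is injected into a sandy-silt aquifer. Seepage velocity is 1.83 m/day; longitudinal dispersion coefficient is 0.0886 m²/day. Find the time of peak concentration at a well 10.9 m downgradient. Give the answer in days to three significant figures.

For the 1D instantaneous-source solution, setting ∂C/∂t = 0 at fixed x gives v²t² + 2Dt − x² = 0, so t = (√(D² + v²x²) − D)/v².
√(D² + v²x²) = √(0.0886² + 1.83² × 10.9²) = 19.95; v² = 3.3489.
t = (19.95 − 0.0886)/3.3489 = 5.93 days (vs. the pure-advection estimate x/v = 5.96 d).

5.93 days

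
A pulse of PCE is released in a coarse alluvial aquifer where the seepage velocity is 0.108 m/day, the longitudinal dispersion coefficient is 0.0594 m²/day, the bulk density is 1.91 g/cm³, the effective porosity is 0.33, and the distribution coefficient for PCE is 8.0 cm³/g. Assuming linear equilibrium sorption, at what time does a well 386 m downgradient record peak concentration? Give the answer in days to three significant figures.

169000 days

Retardation factor R = 1 + ρ_b·K_d/n = 1 + 1.91 × 8.0/0.33 = 47.30.
Sorption retards both mechanisms: v_R = v/R = 0.002283 m/day, D_R = D/R = 0.001256 m²/day.
Peak time from v_R²t² + 2D_R t − x² = 0: t = (√(D_R² + v_R²x²) − D_R)/v_R².
√(D_R² + v_R²x²) = √(0.001256² + 0.002283² × 386²) = 0.8812; v_R² = 5.212e-06.
t = (0.8812 − 0.001256)/5.212e-06 = 169000 days.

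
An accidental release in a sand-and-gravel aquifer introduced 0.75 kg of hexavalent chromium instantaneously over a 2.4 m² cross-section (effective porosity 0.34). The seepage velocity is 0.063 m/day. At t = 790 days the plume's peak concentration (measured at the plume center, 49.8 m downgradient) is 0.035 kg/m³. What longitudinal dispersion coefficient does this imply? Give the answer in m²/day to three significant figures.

0.0695 m²/day

At the plume center C_max = M/(n_e·A·√(4πDt)), so D = M²/(4πt·(n_e·A·C_max)²).
n_e·A·C_max = 0.34 × 2.4 × 0.035 = 0.02856 kg/m.
D = 0.75²/(4π × 790 × 0.02856²) = 0.0695 m²/day.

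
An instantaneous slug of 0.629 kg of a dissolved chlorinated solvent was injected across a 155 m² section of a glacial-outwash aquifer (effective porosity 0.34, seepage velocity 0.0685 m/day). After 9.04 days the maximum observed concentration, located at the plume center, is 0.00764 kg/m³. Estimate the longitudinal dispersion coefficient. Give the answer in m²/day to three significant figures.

At the plume center C_max = M/(n_e·A·√(4πDt)), so D = M²/(4πt·(n_e·A·C_max)²).
n_e·A·C_max = 0.34 × 155 × 0.00764 = 0.4026 kg/m.
D = 0.629²/(4π × 9.04 × 0.4026²) = 0.0215 m²/day.

0.0215 m²/day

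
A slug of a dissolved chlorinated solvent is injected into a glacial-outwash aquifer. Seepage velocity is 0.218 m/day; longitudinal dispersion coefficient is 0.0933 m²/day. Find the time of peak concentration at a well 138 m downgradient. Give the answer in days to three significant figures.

For the 1D instantaneous-source solution, setting ∂C/∂t = 0 at fixed x gives v²t² + 2Dt − x² = 0, so t = (√(D² + v²x²) − D)/v².
√(D² + v²x²) = √(0.0933² + 0.218² × 138²) = 30.08; v² = 0.047524.
t = (30.08 − 0.0933)/0.047524 = 631 days (vs. the pure-advection estimate x/v = 633 d).

631 days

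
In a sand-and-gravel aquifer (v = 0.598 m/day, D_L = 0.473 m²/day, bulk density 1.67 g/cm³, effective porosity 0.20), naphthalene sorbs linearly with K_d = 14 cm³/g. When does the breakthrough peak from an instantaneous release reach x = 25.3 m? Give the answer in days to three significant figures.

4830 days

Retardation factor R = 1 + ρ_b·K_d/n = 1 + 1.67 × 14/0.20 = 117.9.
Sorption retards both mechanisms: v_R = v/R = 0.005072 m/day, D_R = D/R = 0.004012 m²/day.
Peak time from v_R²t² + 2D_R t − x² = 0: t = (√(D_R² + v_R²x²) − D_R)/v_R².
√(D_R² + v_R²x²) = √(0.004012² + 0.005072² × 25.3²) = 0.1284; v_R² = 2.573e-05.
t = (0.1284 − 0.004012)/2.573e-05 = 4830 days.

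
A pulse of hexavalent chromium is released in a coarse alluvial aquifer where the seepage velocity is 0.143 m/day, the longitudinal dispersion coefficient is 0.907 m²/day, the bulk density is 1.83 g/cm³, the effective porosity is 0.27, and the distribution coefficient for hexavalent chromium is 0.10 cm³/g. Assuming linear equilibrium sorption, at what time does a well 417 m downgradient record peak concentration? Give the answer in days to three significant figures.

Retardation factor R = 1 + ρ_b·K_d/n = 1 + 1.83 × 0.10/0.27 = 1.678.
Sorption retards both mechanisms: v_R = v/R = 0.08522 m/day, D_R = D/R = 0.5405 m²/day.
Peak time from v_R²t² + 2D_R t − x² = 0: t = (√(D_R² + v_R²x²) − D_R)/v_R².
√(D_R² + v_R²x²) = √(0.5405² + 0.08522² × 417²) = 35.54; v_R² = 0.007262.
t = (35.54 − 0.5405)/0.007262 = 4820 days.

4820 days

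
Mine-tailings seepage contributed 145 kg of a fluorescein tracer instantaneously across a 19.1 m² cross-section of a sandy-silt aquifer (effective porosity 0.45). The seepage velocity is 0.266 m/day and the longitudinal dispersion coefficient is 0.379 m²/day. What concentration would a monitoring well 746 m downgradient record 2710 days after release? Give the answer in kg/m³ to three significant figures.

0.127 kg/m³

For an instantaneous plane source, C(x,t) = M/(n_e·A·√(4πDt)) · exp(−(x−vt)²/(4Dt)), with n_e·A the pore (flow) area.
Plume center vt = 0.266 × 2710 = 720.86 m, so the well at 746 m is 25.14 m downgradient of the peak.
√(4πDt) = 113.6 m, giving peak height M/(n_e·A·√(4πDt)) = 145/(0.45 × 19.1 × 113.6) = 0.1485 kg/m³.
(x−vt)²/(4Dt) = (25.14)²/(4 × 0.379 × 2710) = 0.1538; exp(−0.1538) = 0.8574.
C = 0.1485 × 0.8574 = 0.127 kg/m³.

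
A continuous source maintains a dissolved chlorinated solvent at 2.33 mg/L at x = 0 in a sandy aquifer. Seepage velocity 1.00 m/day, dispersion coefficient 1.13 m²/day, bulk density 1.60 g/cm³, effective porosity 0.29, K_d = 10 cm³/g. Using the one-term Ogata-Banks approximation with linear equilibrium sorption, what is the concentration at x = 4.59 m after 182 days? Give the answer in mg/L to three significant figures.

Retardation factor R = 1 + ρ_b·K_d/n = 1 + 1.60 × 10/0.29 = 56.17.
Sorption retards both mechanisms: v_R = v/R = 0.01780 m/day, D_R = D/R = 0.02012 m²/day.
v_R·t = 0.01780 × 182 = 3.2396 m; 2√(D_R t) = 3.827 m; argument = (4.59 − 3.2396)/3.827 = 0.3529.
C = C₀ × ½·erfc(0.3529) = 2.33 × 0.3089 = 0.720 mg/L.

0.720 mg/L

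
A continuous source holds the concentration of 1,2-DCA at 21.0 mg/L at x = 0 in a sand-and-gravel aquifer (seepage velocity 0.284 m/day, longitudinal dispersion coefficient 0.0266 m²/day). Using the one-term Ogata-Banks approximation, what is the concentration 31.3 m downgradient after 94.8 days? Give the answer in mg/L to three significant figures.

For a continuous step input, C/C₀ ≈ ½·erfc((x−vt)/(2√(Dt))).
vt = 0.284 × 94.8 = 26.9232 m and 2√(Dt) = 2√(0.0266 × 94.8) = 3.176 m.
Argument (x−vt)/(2√(Dt)) = (31.3 − 26.9232)/3.176 = 1.378; ½·erfc(1.378) = 0.02566.
C = 21.0 × 0.02566 = 0.539 mg/L.

0.539 mg/L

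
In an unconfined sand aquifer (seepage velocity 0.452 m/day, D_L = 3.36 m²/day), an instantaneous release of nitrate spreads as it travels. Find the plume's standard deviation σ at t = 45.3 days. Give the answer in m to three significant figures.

Dispersive spreading gives a Gaussian with σ² = 2Dt; advection only shifts the center.
σ = √(2 × 3.36 × 45.3) = 17.4 m.

17.4 m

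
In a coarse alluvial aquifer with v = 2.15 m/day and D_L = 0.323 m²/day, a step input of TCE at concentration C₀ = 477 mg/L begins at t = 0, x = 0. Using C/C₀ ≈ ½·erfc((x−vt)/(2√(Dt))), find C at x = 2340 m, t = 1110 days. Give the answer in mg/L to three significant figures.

457 mg/L

For a continuous step input, C/C₀ ≈ ½·erfc((x−vt)/(2√(Dt))).
vt = 2.15 × 1110 = 2386.5 m and 2√(Dt) = 2√(0.323 × 1110) = 37.87 m.
Argument (x−vt)/(2√(Dt)) = (2340 − 2386.5)/37.87 = -1.228; ½·erfc(-1.228) = 0.9588.
C = 477 × 0.9588 = 457 mg/L.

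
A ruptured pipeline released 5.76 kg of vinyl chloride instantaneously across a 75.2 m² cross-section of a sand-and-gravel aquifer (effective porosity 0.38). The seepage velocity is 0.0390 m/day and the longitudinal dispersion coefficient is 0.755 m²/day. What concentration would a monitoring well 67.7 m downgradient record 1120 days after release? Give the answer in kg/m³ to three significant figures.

For an instantaneous plane source, C(x,t) = M/(n_e·A·√(4πDt)) · exp(−(x−vt)²/(4Dt)), with n_e·A the pore (flow) area.
Plume center vt = 0.0390 × 1120 = 43.68 m, so the well at 67.7 m is 24.02 m downgradient of the peak.
√(4πDt) = 103.1 m, giving peak height M/(n_e·A·√(4πDt)) = 5.76/(0.38 × 75.2 × 103.1) = 0.001955 kg/m³.
(x−vt)²/(4Dt) = (24.02)²/(4 × 0.755 × 1120) = 0.1706; exp(−0.1706) = 0.8432.
C = 0.001955 × 0.8432 = 0.00165 kg/m³.

0.00165 kg/m³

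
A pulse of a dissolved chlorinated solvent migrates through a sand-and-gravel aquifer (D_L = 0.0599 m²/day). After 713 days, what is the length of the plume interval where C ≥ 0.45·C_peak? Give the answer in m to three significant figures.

23.4 m

The plume is Gaussian with σ = √(2Dt) = √(2 × 0.0599 × 713) = 9.242 m.
C/C_peak = exp(−Δx²/(2σ²)) = 0.45 ⇒ Δx = σ·√(−2 ln 0.45) = 9.242 × 1.264 = 11.68 m.
Width = 2Δx = 23.4 m.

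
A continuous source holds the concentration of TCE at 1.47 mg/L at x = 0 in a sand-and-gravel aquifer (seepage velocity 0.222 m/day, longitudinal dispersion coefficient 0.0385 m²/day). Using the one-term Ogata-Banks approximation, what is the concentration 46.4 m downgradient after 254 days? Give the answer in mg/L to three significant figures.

1.45 mg/L

For a continuous step input, C/C₀ ≈ ½·erfc((x−vt)/(2√(Dt))).
vt = 0.222 × 254 = 56.388 m and 2√(Dt) = 2√(0.0385 × 254) = 6.254 m.
Argument (x−vt)/(2√(Dt)) = (46.4 − 56.388)/6.254 = -1.597; ½·erfc(-1.597) = 0.9880.
C = 1.47 × 0.9880 = 1.45 mg/L.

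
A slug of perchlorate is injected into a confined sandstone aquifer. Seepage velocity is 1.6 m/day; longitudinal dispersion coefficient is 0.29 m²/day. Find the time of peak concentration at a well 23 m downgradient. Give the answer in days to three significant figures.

14.3 days

For the 1D instantaneous-source solution, setting ∂C/∂t = 0 at fixed x gives v²t² + 2Dt − x² = 0, so t = (√(D² + v²x²) − D)/v².
√(D² + v²x²) = √(0.29² + 1.6² × 23²) = 36.80; v² = 2.56.
t = (36.80 − 0.29)/2.56 = 14.3 days (vs. the pure-advection estimate x/v = 14.4 d).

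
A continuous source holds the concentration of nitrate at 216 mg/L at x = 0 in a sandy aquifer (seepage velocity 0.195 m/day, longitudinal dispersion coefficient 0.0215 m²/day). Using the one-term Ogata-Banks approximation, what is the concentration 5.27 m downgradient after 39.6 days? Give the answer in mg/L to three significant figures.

209 mg/L

For a continuous step input, C/C₀ ≈ ½·erfc((x−vt)/(2√(Dt))).
vt = 0.195 × 39.6 = 7.722 m and 2√(Dt) = 2√(0.0215 × 39.6) = 1.845 m.
Argument (x−vt)/(2√(Dt)) = (5.27 − 7.722)/1.845 = -1.329; ½·erfc(-1.329) = 0.9699.
C = 216 × 0.9699 = 209 mg/L.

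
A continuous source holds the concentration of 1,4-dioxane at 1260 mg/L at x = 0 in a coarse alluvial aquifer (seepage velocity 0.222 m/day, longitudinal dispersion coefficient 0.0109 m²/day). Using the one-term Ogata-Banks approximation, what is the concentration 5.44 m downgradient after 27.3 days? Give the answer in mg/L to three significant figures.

For a continuous step input, C/C₀ ≈ ½·erfc((x−vt)/(2√(Dt))).
vt = 0.222 × 27.3 = 6.0606 m and 2√(Dt) = 2√(0.0109 × 27.3) = 1.091 m.
Argument (x−vt)/(2√(Dt)) = (5.44 − 6.0606)/1.091 = -0.5688; ½·erfc(-0.5688) = 0.7894.
C = 1260 × 0.7894 = 995 mg/L.

995 mg/L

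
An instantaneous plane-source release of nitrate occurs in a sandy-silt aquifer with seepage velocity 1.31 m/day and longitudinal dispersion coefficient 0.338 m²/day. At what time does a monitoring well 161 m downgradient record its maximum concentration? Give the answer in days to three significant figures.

For the 1D instantaneous-source solution, setting ∂C/∂t = 0 at fixed x gives v²t² + 2Dt − x² = 0, so t = (√(D² + v²x²) − D)/v².
√(D² + v²x²) = √(0.338² + 1.31² × 161²) = 210.9; v² = 1.7161.
t = (210.9 − 0.338)/1.7161 = 123 days (vs. the pure-advection estimate x/v = 123 d).

123 days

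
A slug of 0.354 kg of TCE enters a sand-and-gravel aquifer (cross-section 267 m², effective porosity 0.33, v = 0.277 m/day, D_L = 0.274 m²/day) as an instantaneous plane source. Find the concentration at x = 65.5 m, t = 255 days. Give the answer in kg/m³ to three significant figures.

0.000123 kg/m³

For an instantaneous plane source, C(x,t) = M/(n_e·A·√(4πDt)) · exp(−(x−vt)²/(4Dt)), with n_e·A the pore (flow) area.
Plume center vt = 0.277 × 255 = 70.635 m, so the well at 65.5 m is 5.135 m upgradient of the peak.
√(4πDt) = 29.63 m, giving peak height M/(n_e·A·√(4πDt)) = 0.354/(0.33 × 267 × 29.63) = 0.0001356 kg/m³.
(x−vt)²/(4Dt) = (-5.135)²/(4 × 0.274 × 255) = 0.09435; exp(−0.09435) = 0.9100.
C = 0.0001356 × 0.9100 = 0.000123 kg/m³.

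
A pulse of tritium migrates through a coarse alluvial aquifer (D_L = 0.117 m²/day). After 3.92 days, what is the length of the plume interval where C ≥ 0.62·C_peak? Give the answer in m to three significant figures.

The plume is Gaussian with σ = √(2Dt) = √(2 × 0.117 × 3.92) = 0.9577 m.
C/C_peak = exp(−Δx²/(2σ²)) = 0.62 ⇒ Δx = σ·√(−2 ln 0.62) = 0.9577 × 0.9778 = 0.9364 m.
Width = 2Δx = 1.87 m.

1.87 m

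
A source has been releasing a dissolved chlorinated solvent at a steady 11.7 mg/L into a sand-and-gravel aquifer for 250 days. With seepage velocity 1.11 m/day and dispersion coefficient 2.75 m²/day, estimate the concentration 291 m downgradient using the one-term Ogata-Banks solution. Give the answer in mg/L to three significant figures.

4.19 mg/L

For a continuous step input, C/C₀ ≈ ½·erfc((x−vt)/(2√(Dt))).
vt = 1.11 × 250 = 277.5 m and 2√(Dt) = 2√(2.75 × 250) = 52.44 m.
Argument (x−vt)/(2√(Dt)) = (291 − 277.5)/52.44 = 0.2574; ½·erfc(0.2574) = 0.3579.
C = 11.7 × 0.3579 = 4.19 mg/L.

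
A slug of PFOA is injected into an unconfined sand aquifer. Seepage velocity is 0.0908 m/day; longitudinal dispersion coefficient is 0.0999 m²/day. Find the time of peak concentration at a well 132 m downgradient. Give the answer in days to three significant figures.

For the 1D instantaneous-source solution, setting ∂C/∂t = 0 at fixed x gives v²t² + 2Dt − x² = 0, so t = (√(D² + v²x²) − D)/v².
√(D² + v²x²) = √(0.0999² + 0.0908² × 132²) = 11.99; v² = 0.00824464.
t = (11.99 − 0.0999)/0.00824464 = 1440 days (vs. the pure-advection estimate x/v = 1450 d).

1440 days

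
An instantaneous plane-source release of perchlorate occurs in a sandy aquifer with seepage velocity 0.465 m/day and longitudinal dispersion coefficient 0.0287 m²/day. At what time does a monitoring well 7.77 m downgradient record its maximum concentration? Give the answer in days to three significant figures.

16.6 days

For the 1D instantaneous-source solution, setting ∂C/∂t = 0 at fixed x gives v²t² + 2Dt − x² = 0, so t = (√(D² + v²x²) − D)/v².
√(D² + v²x²) = √(0.0287² + 0.465² × 7.77²) = 3.613; v² = 0.216225.
t = (3.613 − 0.0287)/0.216225 = 16.6 days (vs. the pure-advection estimate x/v = 16.7 d).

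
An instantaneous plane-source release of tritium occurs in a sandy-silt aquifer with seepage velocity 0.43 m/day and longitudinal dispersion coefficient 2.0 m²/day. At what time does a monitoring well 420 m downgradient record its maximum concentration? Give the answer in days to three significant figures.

966 days

For the 1D instantaneous-source solution, setting ∂C/∂t = 0 at fixed x gives v²t² + 2Dt − x² = 0, so t = (√(D² + v²x²) − D)/v².
√(D² + v²x²) = √(2.0² + 0.43² × 420²) = 180.6; v² = 0.1849.
t = (180.6 − 2.0)/0.1849 = 966 days (vs. the pure-advection estimate x/v = 977 d).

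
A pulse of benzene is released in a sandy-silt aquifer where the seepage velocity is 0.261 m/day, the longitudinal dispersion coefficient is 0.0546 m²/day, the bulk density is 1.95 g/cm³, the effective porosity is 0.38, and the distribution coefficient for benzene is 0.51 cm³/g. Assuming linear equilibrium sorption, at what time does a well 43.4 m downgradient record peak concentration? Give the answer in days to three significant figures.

Retardation factor R = 1 + ρ_b·K_d/n = 1 + 1.95 × 0.51/0.38 = 3.617.
Sorption retards both mechanisms: v_R = v/R = 0.07216 m/day, D_R = D/R = 0.01510 m²/day.
Peak time from v_R²t² + 2D_R t − x² = 0: t = (√(D_R² + v_R²x²) − D_R)/v_R².
√(D_R² + v_R²x²) = √(0.01510² + 0.07216² × 43.4²) = 3.132; v_R² = 0.005207.
t = (3.132 − 0.01510)/0.005207 = 599 days.

599 days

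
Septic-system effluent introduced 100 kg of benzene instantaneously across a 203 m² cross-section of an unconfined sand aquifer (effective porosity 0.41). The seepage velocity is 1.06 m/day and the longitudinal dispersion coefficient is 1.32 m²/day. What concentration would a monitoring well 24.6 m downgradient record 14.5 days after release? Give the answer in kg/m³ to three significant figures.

0.0255 kg/m³

For an instantaneous plane source, C(x,t) = M/(n_e·A·√(4πDt)) · exp(−(x−vt)²/(4Dt)), with n_e·A the pore (flow) area.
Plume center vt = 1.06 × 14.5 = 15.37 m, so the well at 24.6 m is 9.23 m downgradient of the peak.
√(4πDt) = 15.51 m, giving peak height M/(n_e·A·√(4πDt)) = 100/(0.41 × 203 × 15.51) = 0.07747 kg/m³.
(x−vt)²/(4Dt) = (9.23)²/(4 × 1.32 × 14.5) = 1.113; exp(−1.113) = 0.3286.
C = 0.07747 × 0.3286 = 0.0255 kg/m³.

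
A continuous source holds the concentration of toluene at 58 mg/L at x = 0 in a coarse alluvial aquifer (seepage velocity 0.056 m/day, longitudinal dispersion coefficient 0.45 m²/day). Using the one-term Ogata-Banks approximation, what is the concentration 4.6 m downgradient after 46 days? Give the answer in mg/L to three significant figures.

21.8 mg/L

For a continuous step input, C/C₀ ≈ ½·erfc((x−vt)/(2√(Dt))).
vt = 0.056 × 46 = 2.576 m and 2√(Dt) = 2√(0.45 × 46) = 9.099 m.
Argument (x−vt)/(2√(Dt)) = (4.6 − 2.576)/9.099 = 0.2224; ½·erfc(0.2224) = 0.3766.
C = 58 × 0.3766 = 21.8 mg/L.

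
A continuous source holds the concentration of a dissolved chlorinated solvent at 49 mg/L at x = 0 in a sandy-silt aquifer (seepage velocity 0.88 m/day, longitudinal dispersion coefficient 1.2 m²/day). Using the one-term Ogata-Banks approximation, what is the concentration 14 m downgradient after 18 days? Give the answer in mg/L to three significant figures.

For a continuous step input, C/C₀ ≈ ½·erfc((x−vt)/(2√(Dt))).
vt = 0.88 × 18 = 15.84 m and 2√(Dt) = 2√(1.2 × 18) = 9.295 m.
Argument (x−vt)/(2√(Dt)) = (14 − 15.84)/9.295 = -0.1980; ½·erfc(-0.1980) = 0.6103.
C = 49 × 0.6103 = 29.9 mg/L.

29.9 mg/L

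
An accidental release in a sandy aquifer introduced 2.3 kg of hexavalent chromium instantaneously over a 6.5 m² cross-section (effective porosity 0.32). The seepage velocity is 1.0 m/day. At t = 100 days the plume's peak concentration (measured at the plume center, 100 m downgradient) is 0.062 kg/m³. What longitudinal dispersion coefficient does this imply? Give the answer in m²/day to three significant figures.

0.253 m²/day

At the plume center C_max = M/(n_e·A·√(4πDt)), so D = M²/(4πt·(n_e·A·C_max)²).
n_e·A·C_max = 0.32 × 6.5 × 0.062 = 0.1290 kg/m.
D = 2.3²/(4π × 100 × 0.1290²) = 0.253 m²/day.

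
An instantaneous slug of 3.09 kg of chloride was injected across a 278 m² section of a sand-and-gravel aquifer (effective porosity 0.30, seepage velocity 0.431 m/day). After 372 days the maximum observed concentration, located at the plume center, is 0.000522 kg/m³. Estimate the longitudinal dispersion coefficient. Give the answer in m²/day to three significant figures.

At the plume center C_max = M/(n_e·A·√(4πDt)), so D = M²/(4πt·(n_e·A·C_max)²).
n_e·A·C_max = 0.30 × 278 × 0.000522 = 0.04353 kg/m.
D = 3.09²/(4π × 372 × 0.04353²) = 1.08 m²/day.

1.08 m²/day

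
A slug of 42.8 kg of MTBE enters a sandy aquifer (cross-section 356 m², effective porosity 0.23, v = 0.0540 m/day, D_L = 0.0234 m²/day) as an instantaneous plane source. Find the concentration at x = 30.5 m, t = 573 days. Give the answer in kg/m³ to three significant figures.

For an instantaneous plane source, C(x,t) = M/(n_e·A·√(4πDt)) · exp(−(x−vt)²/(4Dt)), with n_e·A the pore (flow) area.
Plume center vt = 0.0540 × 573 = 30.942 m, so the well at 30.5 m is 0.442 m upgradient of the peak.
√(4πDt) = 12.98 m, giving peak height M/(n_e·A·√(4πDt)) = 42.8/(0.23 × 356 × 12.98) = 0.04027 kg/m³.
(x−vt)²/(4Dt) = (-0.442)²/(4 × 0.0234 × 573) = 0.003643; exp(−0.003643) = 0.9964.
C = 0.04027 × 0.9964 = 0.0401 kg/m³.

0.0401 kg/m³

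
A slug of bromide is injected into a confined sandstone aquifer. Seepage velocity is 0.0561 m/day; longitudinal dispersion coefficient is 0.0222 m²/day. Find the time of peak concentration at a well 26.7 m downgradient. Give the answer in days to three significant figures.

For the 1D instantaneous-source solution, setting ∂C/∂t = 0 at fixed x gives v²t² + 2Dt − x² = 0, so t = (√(D² + v²x²) − D)/v².
√(D² + v²x²) = √(0.0222² + 0.0561² × 26.7²) = 1.498; v² = 0.00314721.
t = (1.498 − 0.0222)/0.00314721 = 469 days (vs. the pure-advection estimate x/v = 476 d).

469 days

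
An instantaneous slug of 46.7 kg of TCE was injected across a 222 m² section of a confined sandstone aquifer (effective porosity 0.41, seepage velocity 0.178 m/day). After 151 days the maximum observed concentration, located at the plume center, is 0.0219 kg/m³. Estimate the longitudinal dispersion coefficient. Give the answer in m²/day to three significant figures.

At the plume center C_max = M/(n_e·A·√(4πDt)), so D = M²/(4πt·(n_e·A·C_max)²).
n_e·A·C_max = 0.41 × 222 × 0.0219 = 1.993 kg/m.
D = 46.7²/(4π × 151 × 1.993²) = 0.289 m²/day.

0.289 m²/day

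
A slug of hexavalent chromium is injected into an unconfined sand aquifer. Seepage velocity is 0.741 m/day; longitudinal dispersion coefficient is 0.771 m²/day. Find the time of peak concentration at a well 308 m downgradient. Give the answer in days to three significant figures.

For the 1D instantaneous-source solution, setting ∂C/∂t = 0 at fixed x gives v²t² + 2Dt − x² = 0, so t = (√(D² + v²x²) − D)/v².
√(D² + v²x²) = √(0.771² + 0.741² × 308²) = 228.2; v² = 0.549081.
t = (228.2 − 0.771)/0.549081 = 414 days (vs. the pure-advection estimate x/v = 416 d).

414 days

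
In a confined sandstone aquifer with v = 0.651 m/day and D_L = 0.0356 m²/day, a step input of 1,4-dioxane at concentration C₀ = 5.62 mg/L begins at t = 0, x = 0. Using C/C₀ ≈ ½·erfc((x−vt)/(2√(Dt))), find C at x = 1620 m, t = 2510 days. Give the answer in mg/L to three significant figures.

4.79 mg/L

For a continuous step input, C/C₀ ≈ ½·erfc((x−vt)/(2√(Dt))).
vt = 0.651 × 2510 = 1634.01 m and 2√(Dt) = 2√(0.0356 × 2510) = 18.91 m.
Argument (x−vt)/(2√(Dt)) = (1620 − 1634.01)/18.91 = -0.7409; ½·erfc(-0.7409) = 0.8526.
C = 5.62 × 0.8526 = 4.79 mg/L.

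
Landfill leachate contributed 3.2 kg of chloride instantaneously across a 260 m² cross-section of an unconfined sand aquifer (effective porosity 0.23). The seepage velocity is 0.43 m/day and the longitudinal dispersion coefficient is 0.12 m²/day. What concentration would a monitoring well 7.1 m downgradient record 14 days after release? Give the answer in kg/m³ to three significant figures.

0.00979 kg/m³

For an instantaneous plane source, C(x,t) = M/(n_e·A·√(4πDt)) · exp(−(x−vt)²/(4Dt)), with n_e·A the pore (flow) area.
Plume center vt = 0.43 × 14 = 6.02 m, so the well at 7.1 m is 1.08 m downgradient of the peak.
√(4πDt) = 4.595 m, giving peak height M/(n_e·A·√(4πDt)) = 3.2/(0.23 × 260 × 4.595) = 0.01165 kg/m³.
(x−vt)²/(4Dt) = (1.08)²/(4 × 0.12 × 14) = 0.1736; exp(−0.1736) = 0.8406.
C = 0.01165 × 0.8406 = 0.00979 kg/m³.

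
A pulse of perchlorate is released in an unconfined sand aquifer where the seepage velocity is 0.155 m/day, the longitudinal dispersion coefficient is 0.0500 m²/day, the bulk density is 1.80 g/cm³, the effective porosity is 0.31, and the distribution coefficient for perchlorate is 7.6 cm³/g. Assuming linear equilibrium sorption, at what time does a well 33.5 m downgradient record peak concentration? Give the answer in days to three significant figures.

Retardation factor R = 1 + ρ_b·K_d/n = 1 + 1.80 × 7.6/0.31 = 45.13.
Sorption retards both mechanisms: v_R = v/R = 0.003435 m/day, D_R = D/R = 0.001108 m²/day.
Peak time from v_R²t² + 2D_R t − x² = 0: t = (√(D_R² + v_R²x²) − D_R)/v_R².
√(D_R² + v_R²x²) = √(0.001108² + 0.003435² × 33.5²) = 0.1151; v_R² = 1.180e-05.
t = (0.1151 − 0.001108)/1.180e-05 = 9660 days.

9660 days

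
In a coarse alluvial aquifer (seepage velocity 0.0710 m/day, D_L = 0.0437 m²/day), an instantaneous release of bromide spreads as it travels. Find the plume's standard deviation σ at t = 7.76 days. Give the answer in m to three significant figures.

Dispersive spreading gives a Gaussian with σ² = 2Dt; advection only shifts the center.
σ = √(2 × 0.0437 × 7.76) = 0.824 m.

0.824 m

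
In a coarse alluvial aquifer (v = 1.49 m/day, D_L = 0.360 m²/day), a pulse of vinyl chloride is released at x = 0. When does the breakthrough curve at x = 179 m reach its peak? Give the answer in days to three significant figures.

For the 1D instantaneous-source solution, setting ∂C/∂t = 0 at fixed x gives v²t² + 2Dt − x² = 0, so t = (√(D² + v²x²) − D)/v².
√(D² + v²x²) = √(0.360² + 1.49² × 179²) = 266.7; v² = 2.2201.
t = (266.7 − 0.360)/2.2201 = 120 days (vs. the pure-advection estimate x/v = 120 d).

120 days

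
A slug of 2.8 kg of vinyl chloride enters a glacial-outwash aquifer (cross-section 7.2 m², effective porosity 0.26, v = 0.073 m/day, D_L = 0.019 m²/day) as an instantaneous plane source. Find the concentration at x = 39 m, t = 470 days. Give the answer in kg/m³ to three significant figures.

0.0763 kg/m³

For an instantaneous plane source, C(x,t) = M/(n_e·A·√(4πDt)) · exp(−(x−vt)²/(4Dt)), with n_e·A the pore (flow) area.
Plume center vt = 0.073 × 470 = 34.31 m, so the well at 39 m is 4.69 m downgradient of the peak.
√(4πDt) = 10.59 m, giving peak height M/(n_e·A·√(4πDt)) = 2.8/(0.26 × 7.2 × 10.59) = 0.1412 kg/m³.
(x−vt)²/(4Dt) = (4.69)²/(4 × 0.019 × 470) = 0.6158; exp(−0.6158) = 0.5402.
C = 0.1412 × 0.5402 = 0.0763 kg/m³.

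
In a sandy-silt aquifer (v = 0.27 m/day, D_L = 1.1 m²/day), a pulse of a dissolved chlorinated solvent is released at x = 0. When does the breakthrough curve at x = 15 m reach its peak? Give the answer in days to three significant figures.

For the 1D instantaneous-source solution, setting ∂C/∂t = 0 at fixed x gives v²t² + 2Dt − x² = 0, so t = (√(D² + v²x²) − D)/v².
√(D² + v²x²) = √(1.1² + 0.27² × 15²) = 4.197; v² = 0.0729.
t = (4.197 − 1.1)/0.0729 = 42.5 days (vs. the pure-advection estimate x/v = 55.6 d).

42.5 days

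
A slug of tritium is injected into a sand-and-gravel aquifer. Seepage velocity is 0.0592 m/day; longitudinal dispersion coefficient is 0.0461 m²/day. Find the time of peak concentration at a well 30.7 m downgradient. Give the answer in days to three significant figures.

506 days

For the 1D instantaneous-source solution, setting ∂C/∂t = 0 at fixed x gives v²t² + 2Dt − x² = 0, so t = (√(D² + v²x²) − D)/v².
√(D² + v²x²) = √(0.0461² + 0.0592² × 30.7²) = 1.818; v² = 0.00350464.
t = (1.818 − 0.0461)/0.00350464 = 506 days (vs. the pure-advection estimate x/v = 519 d).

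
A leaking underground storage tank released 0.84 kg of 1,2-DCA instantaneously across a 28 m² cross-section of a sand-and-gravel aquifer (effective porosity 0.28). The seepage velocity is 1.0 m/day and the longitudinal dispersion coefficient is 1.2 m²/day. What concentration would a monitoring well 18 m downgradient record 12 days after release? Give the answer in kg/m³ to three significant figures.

For an instantaneous plane source, C(x,t) = M/(n_e·A·√(4πDt)) · exp(−(x−vt)²/(4Dt)), with n_e·A the pore (flow) area.
Plume center vt = 1.0 × 12 = 12 m, so the well at 18 m is 6 m downgradient of the peak.
√(4πDt) = 13.45 m, giving peak height M/(n_e·A·√(4πDt)) = 0.84/(0.28 × 28 × 13.45) = 0.007966 kg/m³.
(x−vt)²/(4Dt) = (6)²/(4 × 1.2 × 12) = 0.6250; exp(−0.6250) = 0.5353.
C = 0.007966 × 0.5353 = 0.00426 kg/m³.

0.00426 kg/m³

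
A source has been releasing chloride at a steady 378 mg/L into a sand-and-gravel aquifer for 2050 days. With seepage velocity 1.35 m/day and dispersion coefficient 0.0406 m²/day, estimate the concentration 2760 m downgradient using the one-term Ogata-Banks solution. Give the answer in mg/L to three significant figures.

272 mg/L

For a continuous step input, C/C₀ ≈ ½·erfc((x−vt)/(2√(Dt))).
vt = 1.35 × 2050 = 2767.5 m and 2√(Dt) = 2√(0.0406 × 2050) = 18.25 m.
Argument (x−vt)/(2√(Dt)) = (2760 − 2767.5)/18.25 = -0.4110; ½·erfc(-0.4110) = 0.7195.
C = 378 × 0.7195 = 272 mg/L.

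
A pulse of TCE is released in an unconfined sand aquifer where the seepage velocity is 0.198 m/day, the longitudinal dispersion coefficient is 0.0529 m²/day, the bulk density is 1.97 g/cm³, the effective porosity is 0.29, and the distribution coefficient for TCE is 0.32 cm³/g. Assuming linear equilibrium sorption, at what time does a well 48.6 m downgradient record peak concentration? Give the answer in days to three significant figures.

Retardation factor R = 1 + ρ_b·K_d/n = 1 + 1.97 × 0.32/0.29 = 3.174.
Sorption retards both mechanisms: v_R = v/R = 0.06238 m/day, D_R = D/R = 0.01667 m²/day.
Peak time from v_R²t² + 2D_R t − x² = 0: t = (√(D_R² + v_R²x²) − D_R)/v_R².
√(D_R² + v_R²x²) = √(0.01667² + 0.06238² × 48.6²) = 3.032; v_R² = 0.003891.
t = (3.032 − 0.01667)/0.003891 = 775 days.

775 days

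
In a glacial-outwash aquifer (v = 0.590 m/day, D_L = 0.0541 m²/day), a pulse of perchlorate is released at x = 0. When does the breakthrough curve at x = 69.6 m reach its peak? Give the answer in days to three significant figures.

For the 1D instantaneous-source solution, setting ∂C/∂t = 0 at fixed x gives v²t² + 2Dt − x² = 0, so t = (√(D² + v²x²) − D)/v².
√(D² + v²x²) = √(0.0541² + 0.590² × 69.6²) = 41.06; v² = 0.3481.
t = (41.06 − 0.0541)/0.3481 = 118 days (vs. the pure-advection estimate x/v = 118 d).

118 days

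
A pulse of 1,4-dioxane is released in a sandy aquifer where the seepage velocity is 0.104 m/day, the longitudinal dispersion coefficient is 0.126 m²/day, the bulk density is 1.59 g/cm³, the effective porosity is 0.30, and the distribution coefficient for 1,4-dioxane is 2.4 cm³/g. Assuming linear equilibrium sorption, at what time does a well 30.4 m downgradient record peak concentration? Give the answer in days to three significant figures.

3850 days

Retardation factor R = 1 + ρ_b·K_d/n = 1 + 1.59 × 2.4/0.30 = 13.72.
Sorption retards both mechanisms: v_R = v/R = 0.007580 m/day, D_R = D/R = 0.009184 m²/day.
Peak time from v_R²t² + 2D_R t − x² = 0: t = (√(D_R² + v_R²x²) − D_R)/v_R².
√(D_R² + v_R²x²) = √(0.009184² + 0.007580² × 30.4²) = 0.2306; v_R² = 5.746e-05.
t = (0.2306 − 0.009184)/5.746e-05 = 3850 days.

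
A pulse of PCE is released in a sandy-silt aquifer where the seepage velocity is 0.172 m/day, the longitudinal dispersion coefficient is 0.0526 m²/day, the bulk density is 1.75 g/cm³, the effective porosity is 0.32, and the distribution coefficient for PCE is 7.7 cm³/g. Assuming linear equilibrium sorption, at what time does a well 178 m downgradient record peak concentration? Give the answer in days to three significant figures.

Retardation factor R = 1 + ρ_b·K_d/n = 1 + 1.75 × 7.7/0.32 = 43.11.
Sorption retards both mechanisms: v_R = v/R = 0.003990 m/day, D_R = D/R = 0.001220 m²/day.
Peak time from v_R²t² + 2D_R t − x² = 0: t = (√(D_R² + v_R²x²) − D_R)/v_R².
√(D_R² + v_R²x²) = √(0.001220² + 0.003990² × 178²) = 0.7102; v_R² = 1.592e-05.
t = (0.7102 − 0.001220)/1.592e-05 = 44500 days.

44500 days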